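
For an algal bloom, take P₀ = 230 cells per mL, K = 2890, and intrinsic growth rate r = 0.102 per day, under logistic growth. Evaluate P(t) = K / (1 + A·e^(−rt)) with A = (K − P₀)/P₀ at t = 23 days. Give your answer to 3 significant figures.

≈ 1,370 cells per mL

A = (2890 − 230)/230 = 11.56522
P(23) = 2890 / (1 + 11.56522·e^(−0.102·23)) = 2890 / (1 + 11.56522·0.095751)
= 2890 / 2.10739 ≈ 1371.37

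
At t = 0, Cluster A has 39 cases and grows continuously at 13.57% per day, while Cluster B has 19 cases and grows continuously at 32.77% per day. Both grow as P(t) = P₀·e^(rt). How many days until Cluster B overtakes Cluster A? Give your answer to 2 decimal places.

t ≈ 3.75 days

39·e^(0.1357t) = 19·e^(0.3277t)
39/19 = e^((0.3277 − 0.1357)t) → ln(2.05263) = 0.192·t
t = 0.71912 / 0.192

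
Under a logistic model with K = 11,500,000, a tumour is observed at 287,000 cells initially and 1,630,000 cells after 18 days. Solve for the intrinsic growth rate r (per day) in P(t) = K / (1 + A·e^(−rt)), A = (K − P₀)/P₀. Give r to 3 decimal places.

A = (11500000 − 287000)/287000 = 39.06969
1630000 = 11500000/(1 + 39.06969·e^(−r·18)) → e^(−18r) = (7.05521 − 1)/39.06969 = 0.154985
r = −ln(0.154985)/18 = 1.86443/18

r ≈ 0.104 per day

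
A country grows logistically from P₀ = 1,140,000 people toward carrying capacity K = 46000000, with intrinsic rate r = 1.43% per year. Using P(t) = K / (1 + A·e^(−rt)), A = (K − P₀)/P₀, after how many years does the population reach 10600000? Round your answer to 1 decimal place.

A = (46000000 − 1140000)/1140000 = 39.35088
10600000 = 46000000/(1 + 39.35088·e^(−0.0143t)) → 1 + 39.35088·e^(−0.0143t) = 4.33962
e^(−0.0143t) = 0.084868 → t = ln(11.78303)/0.0143 = 2.46666/0.0143

t ≈ 172.5 years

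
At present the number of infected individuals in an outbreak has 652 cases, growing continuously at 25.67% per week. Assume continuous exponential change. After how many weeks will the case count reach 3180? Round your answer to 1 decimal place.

3180 = 652 · e^(0.2567·t)
t = ln(3180/652) / 0.2567 = ln(4.8773) / 0.2567 = 1.58459 / 0.2567

t ≈ 6.2 weeks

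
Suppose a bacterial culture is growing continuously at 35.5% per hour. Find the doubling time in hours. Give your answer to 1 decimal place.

doubling time = ln(2) / |r| = 0.69315 / 0.355

doubling time ≈ 2.0 hours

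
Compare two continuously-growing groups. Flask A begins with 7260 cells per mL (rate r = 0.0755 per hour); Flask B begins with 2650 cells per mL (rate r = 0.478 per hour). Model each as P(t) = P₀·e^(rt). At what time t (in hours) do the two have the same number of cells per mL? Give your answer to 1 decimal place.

t ≈ 2.5 hours

7260·e^(0.0755t) = 2650·e^(0.478t)
7260/2650 = e^((0.478 − 0.0755)t) → ln(2.73962) = 0.4025·t
t = 1.00782 / 0.4025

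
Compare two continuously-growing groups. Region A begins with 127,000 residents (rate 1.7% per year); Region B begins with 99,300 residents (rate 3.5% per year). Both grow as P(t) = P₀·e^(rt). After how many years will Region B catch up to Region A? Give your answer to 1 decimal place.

127000·e^(0.017t) = 99300·e^(0.035t)
127000/99300 = e^((0.035 − 0.017)t) → ln(1.27895) = 0.018·t
t = 0.24604 / 0.018

t ≈ 13.7 years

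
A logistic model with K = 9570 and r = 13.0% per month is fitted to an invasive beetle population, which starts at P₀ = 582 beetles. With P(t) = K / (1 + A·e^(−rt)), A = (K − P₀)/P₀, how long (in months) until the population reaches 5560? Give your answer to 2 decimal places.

t ≈ 23.57 months

A = (9570 − 582)/582 = 15.4433
5560 = 9570/(1 + 15.4433·e^(−0.13t)) → 1 + 15.4433·e^(−0.13t) = 1.72122
e^(−0.13t) = 0.046701 → t = ln(21.41265)/0.13 = 3.06398/0.13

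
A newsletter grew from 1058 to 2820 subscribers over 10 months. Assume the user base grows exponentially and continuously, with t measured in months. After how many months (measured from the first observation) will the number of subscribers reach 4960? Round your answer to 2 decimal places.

r = ln(2820/1058) / 10 ≈ 0.098036 per month
t = ln(4960/1058) / r = 1.54503 / 0.098036 ≈ 15.76

t ≈ 15.76 months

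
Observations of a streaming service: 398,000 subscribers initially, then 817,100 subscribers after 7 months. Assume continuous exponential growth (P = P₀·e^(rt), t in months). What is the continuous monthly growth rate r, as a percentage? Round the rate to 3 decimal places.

817100 = 398000 · e^(r·7)
e^(7r) = 817100/398000 = 2.05302
r = ln(2.05302) / 7 = 0.71931 / 7

r ≈ 10.276% per month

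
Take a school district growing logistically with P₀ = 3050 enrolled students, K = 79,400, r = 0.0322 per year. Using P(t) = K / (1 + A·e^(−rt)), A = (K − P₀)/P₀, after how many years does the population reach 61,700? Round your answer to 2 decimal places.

t ≈ 138.79 years

A = (79400 − 3050)/3050 = 25.03279
61700 = 79400/(1 + 25.03279·e^(−0.0322t)) → 1 + 25.03279·e^(−0.0322t) = 1.28687
e^(−0.0322t) = 0.01146 → t = ln(87.26118)/0.0322 = 4.46891/0.0322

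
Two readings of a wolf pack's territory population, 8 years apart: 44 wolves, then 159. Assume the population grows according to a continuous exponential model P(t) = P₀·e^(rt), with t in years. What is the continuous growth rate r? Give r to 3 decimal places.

r ≈ 0.161 per year

159 = 44 · e^(r·8)
e^(8r) = 159/44 = 3.61364
r = ln(3.61364) / 8 = 1.28471 / 8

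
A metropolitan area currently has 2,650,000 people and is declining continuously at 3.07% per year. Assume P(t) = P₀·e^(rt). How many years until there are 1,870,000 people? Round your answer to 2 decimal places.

1870000 = 2650000 · e^(-0.0307·t)
t = ln(1870000/2650000) / -0.0307 = ln(0.70566) / -0.0307 = -0.34862 / -0.0307

t ≈ 11.36 years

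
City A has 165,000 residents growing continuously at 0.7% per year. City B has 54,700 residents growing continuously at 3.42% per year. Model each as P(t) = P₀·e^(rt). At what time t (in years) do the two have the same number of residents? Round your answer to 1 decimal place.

165000·e^(0.007t) = 54700·e^(0.0342t)
165000/54700 = e^((0.0342 − 0.007)t) → ln(3.01645) = 0.0272·t
t = 1.10408 / 0.0272

t ≈ 40.6 years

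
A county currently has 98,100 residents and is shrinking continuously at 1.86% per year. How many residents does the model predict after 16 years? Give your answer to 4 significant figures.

≈ 72,850 residents

P(16) = 98100 · e^(-0.0186·16) = 98100 · e^(-0.2976)
= 98100 · 0.7426 ≈ 72848.9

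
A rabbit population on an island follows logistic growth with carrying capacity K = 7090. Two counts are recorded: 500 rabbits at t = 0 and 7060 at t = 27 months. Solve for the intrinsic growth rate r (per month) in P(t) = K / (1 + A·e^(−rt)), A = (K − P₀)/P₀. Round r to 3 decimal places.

A = (7090 − 500)/500 = 13.18
7060 = 7090/(1 + 13.18·e^(−r·27)) → e^(−27r) = (1.00425 − 1)/13.18 = 0.000322
r = −ln(0.000322)/27 = 8.0397/27

r ≈ 0.298 per month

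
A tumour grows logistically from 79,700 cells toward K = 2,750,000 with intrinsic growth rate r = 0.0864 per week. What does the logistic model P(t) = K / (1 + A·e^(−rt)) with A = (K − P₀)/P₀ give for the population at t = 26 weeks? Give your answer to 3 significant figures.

A = (2750000 − 79700)/79700 = 33.50439
P(26) = 2750000 / (1 + 33.50439·e^(−0.0864·26)) = 2750000 / (1 + 33.50439·0.105779)
= 2750000 / 4.54407 ≈ 605183.99

≈ 605,000 cells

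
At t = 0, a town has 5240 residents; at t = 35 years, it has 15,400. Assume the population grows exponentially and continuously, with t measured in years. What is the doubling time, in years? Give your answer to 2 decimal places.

r = ln(15400/5240) / 35 = ln(2.93893) / 35 ≈ 0.030801 per year
doubling time = ln 2 / |r| = 0.69315 / 0.030801

doubling time ≈ 22.50 years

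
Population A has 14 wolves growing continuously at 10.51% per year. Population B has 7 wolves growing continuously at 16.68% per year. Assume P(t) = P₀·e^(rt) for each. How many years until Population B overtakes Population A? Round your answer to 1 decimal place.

14·e^(0.1051t) = 7·e^(0.1668t)
14/7 = e^((0.1668 − 0.1051)t) → ln(2) = 0.0617·t
t = 0.69315 / 0.0617

t ≈ 11.2 years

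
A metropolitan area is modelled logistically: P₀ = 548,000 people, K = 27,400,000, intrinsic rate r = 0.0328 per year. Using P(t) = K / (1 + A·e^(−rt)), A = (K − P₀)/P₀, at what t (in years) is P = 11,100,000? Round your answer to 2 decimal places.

t ≈ 106.94 years

A = (27400000 − 548000)/548000 = 49
11100000 = 27400000/(1 + 49·e^(−0.0328t)) → 1 + 49·e^(−0.0328t) = 2.46847
e^(−0.0328t) = 0.029969 → t = ln(33.3681)/0.0328 = 3.5076/0.0328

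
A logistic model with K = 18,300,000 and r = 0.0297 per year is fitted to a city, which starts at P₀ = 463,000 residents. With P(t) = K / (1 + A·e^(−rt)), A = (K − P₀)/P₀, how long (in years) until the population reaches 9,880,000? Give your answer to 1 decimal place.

t ≈ 128.3 years

A = (18300000 − 463000)/463000 = 38.52484
9880000 = 18300000/(1 + 38.52484·e^(−0.0297t)) → 1 + 38.52484·e^(−0.0297t) = 1.85223
e^(−0.0297t) = 0.022121 → t = ln(45.20492)/0.0297 = 3.81121/0.0297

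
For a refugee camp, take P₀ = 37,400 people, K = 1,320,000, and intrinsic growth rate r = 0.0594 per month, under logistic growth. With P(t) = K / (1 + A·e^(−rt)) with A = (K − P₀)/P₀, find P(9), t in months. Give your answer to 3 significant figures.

A = (1320000 − 37400)/37400 = 34.29412
P(9) = 1320000 / (1 + 34.29412·e^(−0.0594·9)) = 1320000 / (1 + 34.29412·0.585904)
= 1320000 / 21.09305 ≈ 62579.86

≈ 62,600 people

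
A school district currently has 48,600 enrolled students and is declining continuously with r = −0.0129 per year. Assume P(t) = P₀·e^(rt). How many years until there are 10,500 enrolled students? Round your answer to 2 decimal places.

10500 = 48600 · e^(-0.0129·t)
t = ln(10500/48600) / -0.0129 = ln(0.21605) / -0.0129 = -1.53225 / -0.0129

t ≈ 118.78 years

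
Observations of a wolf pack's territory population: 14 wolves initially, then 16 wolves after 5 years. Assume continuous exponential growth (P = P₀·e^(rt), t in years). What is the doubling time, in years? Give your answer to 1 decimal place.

r = ln(16/14) / 5 = ln(1.14286) / 5 ≈ 0.026706 per year
doubling time = ln 2 / |r| = 0.69315 / 0.026706

doubling time ≈ 26.0 years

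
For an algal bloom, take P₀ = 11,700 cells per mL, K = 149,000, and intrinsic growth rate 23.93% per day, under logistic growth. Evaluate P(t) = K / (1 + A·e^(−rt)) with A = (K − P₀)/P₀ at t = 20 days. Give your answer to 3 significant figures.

≈ 136,000 cells per mL

A = (149000 − 11700)/11700 = 11.73504
P(20) = 149000 / (1 + 11.73504·e^(−0.2393·20)) = 149000 / (1 + 11.73504·0.008346)
= 149000 / 1.09794 ≈ 135708.94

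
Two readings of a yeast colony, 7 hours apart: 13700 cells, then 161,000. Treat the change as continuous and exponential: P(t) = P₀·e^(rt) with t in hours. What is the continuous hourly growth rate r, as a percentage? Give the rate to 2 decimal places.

r ≈ 35.20% per hour

161000 = 13700 · e^(r·7)
e^(7r) = 161000/13700 = 11.75182
r = ln(11.75182) / 7 = 2.46401 / 7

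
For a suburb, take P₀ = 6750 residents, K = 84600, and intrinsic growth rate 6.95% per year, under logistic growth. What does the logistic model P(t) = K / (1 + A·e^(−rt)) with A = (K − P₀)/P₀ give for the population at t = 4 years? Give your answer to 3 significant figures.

A = (84600 − 6750)/6750 = 11.53333
P(4) = 84600 / (1 + 11.53333·e^(−0.0695·4)) = 84600 / (1 + 11.53333·0.757297)
= 84600 / 9.73416 ≈ 8691.05

≈ 8,690 residents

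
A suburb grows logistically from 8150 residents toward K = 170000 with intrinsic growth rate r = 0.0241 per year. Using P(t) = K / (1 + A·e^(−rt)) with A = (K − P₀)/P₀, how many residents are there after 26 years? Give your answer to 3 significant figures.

≈ 14,600 residents

A = (170000 − 8150)/8150 = 19.8589
P(26) = 170000 / (1 + 19.8589·e^(−0.0241·26)) = 170000 / (1 + 19.8589·0.534406)
= 170000 / 11.61271 ≈ 14639.14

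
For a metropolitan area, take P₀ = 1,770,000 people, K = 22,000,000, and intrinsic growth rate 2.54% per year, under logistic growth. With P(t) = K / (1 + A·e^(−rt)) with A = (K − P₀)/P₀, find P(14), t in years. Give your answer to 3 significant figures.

A = (22000000 − 1770000)/1770000 = 11.42938
P(14) = 22000000 / (1 + 11.42938·e^(−0.0254·14)) = 22000000 / (1 + 11.42938·0.700753)
= 22000000 / 9.00917 ≈ 2441956.43

≈ 2,440,000 people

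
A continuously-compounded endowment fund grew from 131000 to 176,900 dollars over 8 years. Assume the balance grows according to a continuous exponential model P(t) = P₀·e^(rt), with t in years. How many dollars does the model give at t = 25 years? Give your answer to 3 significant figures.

≈ 335,000 dollars

r = ln(176900/131000) / 8 ≈ 0.037548 per year
P(25) = 131000 · e^(0.037548·25) = 131000 · 2.55668 ≈ 334925.32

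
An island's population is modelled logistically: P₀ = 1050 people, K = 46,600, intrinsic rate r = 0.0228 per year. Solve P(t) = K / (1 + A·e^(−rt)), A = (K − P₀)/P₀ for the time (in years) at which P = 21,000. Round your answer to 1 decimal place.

A = (46600 − 1050)/1050 = 43.38095
21000 = 46600/(1 + 43.38095·e^(−0.0228t)) → 1 + 43.38095·e^(−0.0228t) = 2.21905
e^(−0.0228t) = 0.028101 → t = ln(35.58594)/0.0228 = 3.57195/0.0228

t ≈ 156.7 years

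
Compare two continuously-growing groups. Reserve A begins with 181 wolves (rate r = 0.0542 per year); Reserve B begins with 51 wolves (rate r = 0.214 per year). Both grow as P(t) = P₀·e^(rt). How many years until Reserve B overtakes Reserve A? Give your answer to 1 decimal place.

181·e^(0.0542t) = 51·e^(0.214t)
181/51 = e^((0.214 − 0.0542)t) → ln(3.54902) = 0.1598·t
t = 1.26667 / 0.1598

t ≈ 7.9 years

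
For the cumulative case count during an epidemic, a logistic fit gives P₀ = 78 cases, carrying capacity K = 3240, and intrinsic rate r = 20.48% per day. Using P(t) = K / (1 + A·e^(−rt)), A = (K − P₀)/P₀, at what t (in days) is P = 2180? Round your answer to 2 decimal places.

A = (3240 − 78)/78 = 40.53846
2180 = 3240/(1 + 40.53846·e^(−0.2048t)) → 1 + 40.53846·e^(−0.2048t) = 1.48624
e^(−0.2048t) = 0.011994 → t = ln(83.37155)/0.2048 = 4.42331/0.2048

t ≈ 21.60 days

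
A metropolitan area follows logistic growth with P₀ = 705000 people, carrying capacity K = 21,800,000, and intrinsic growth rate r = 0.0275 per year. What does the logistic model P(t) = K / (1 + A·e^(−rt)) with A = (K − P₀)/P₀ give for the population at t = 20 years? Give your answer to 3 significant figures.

A = (21800000 − 705000)/705000 = 29.92199
P(20) = 21800000 / (1 + 29.92199·e^(−0.0275·20)) = 21800000 / (1 + 29.92199·0.57695)
= 21800000 / 18.26348 ≈ 1193638.63

≈ 1,190,000 people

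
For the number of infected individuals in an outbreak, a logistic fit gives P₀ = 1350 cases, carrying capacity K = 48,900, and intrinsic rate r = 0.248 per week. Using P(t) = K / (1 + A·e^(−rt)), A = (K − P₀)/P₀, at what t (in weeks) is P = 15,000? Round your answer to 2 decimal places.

t ≈ 11.07 weeks

A = (48900 − 1350)/1350 = 35.22222
15000 = 48900/(1 + 35.22222·e^(−0.248t)) → 1 + 35.22222·e^(−0.248t) = 3.26
e^(−0.248t) = 0.064164 → t = ln(15.58505)/0.248 = 2.74631/0.248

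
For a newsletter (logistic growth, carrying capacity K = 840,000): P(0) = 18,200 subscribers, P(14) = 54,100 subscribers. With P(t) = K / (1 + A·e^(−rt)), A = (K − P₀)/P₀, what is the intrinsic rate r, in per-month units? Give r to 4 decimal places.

A = (840000 − 18200)/18200 = 45.15385
54100 = 840000/(1 + 45.15385·e^(−r·14)) → e^(−14r) = (15.5268 − 1)/45.15385 = 0.321718
r = −ln(0.321718)/14 = 1.13408/14

r ≈ 0.0810 per month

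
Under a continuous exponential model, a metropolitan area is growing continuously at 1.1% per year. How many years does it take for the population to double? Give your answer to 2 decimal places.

doubling time = ln(2) / |r| = 0.69315 / 0.011

doubling time ≈ 63.01 years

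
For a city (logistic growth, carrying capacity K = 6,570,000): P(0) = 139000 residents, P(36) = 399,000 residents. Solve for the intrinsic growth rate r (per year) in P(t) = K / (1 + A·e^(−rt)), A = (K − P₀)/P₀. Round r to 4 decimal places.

r ≈ 0.0304 per year

A = (6570000 − 139000)/139000 = 46.26619
399000 = 6570000/(1 + 46.26619·e^(−r·36)) → e^(−36r) = (16.46617 − 1)/46.26619 = 0.334287
r = −ln(0.334287)/36 = 1.09576/36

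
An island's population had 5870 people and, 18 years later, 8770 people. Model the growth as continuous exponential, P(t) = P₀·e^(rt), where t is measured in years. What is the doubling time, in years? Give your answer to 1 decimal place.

r = ln(8770/5870) / 18 = ln(1.49404) / 18 ≈ 0.022305 per year
doubling time = ln 2 / |r| = 0.69315 / 0.022305

doubling time ≈ 31.1 years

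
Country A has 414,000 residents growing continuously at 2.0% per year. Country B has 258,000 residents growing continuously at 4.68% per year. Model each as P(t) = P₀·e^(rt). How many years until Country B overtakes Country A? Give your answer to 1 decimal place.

414000·e^(0.02t) = 258000·e^(0.0468t)
414000/258000 = e^((0.0468 − 0.02)t) → ln(1.60465) = 0.0268·t
t = 0.47291 / 0.0268

t ≈ 17.6 years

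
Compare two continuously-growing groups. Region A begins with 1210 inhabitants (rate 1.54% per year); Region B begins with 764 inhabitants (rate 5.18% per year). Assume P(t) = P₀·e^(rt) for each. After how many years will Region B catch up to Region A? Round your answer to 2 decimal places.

1210·e^(0.0154t) = 764·e^(0.0518t)
1210/764 = e^((0.0518 − 0.0154)t) → ln(1.58377) = 0.0364·t
t = 0.45981 / 0.0364

t ≈ 12.63 years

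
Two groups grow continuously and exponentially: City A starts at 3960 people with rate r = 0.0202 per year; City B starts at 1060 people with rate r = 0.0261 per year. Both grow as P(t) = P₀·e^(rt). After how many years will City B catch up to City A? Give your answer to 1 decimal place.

t ≈ 223.4 years

3960·e^(0.0202t) = 1060·e^(0.0261t)
3960/1060 = e^((0.0261 − 0.0202)t) → ln(3.73585) = 0.0059·t
t = 1.31798 / 0.0059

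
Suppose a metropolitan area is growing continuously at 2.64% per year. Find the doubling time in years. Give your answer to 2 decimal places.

doubling time ≈ 26.26 years

doubling time = ln(2) / |r| = 0.69315 / 0.0264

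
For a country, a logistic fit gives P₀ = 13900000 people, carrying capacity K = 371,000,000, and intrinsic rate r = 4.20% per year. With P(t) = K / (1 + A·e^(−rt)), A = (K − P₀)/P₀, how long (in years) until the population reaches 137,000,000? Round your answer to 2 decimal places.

A = (371000000 − 13900000)/13900000 = 25.69065
137000000 = 371000000/(1 + 25.69065·e^(−0.042t)) → 1 + 25.69065·e^(−0.042t) = 2.70803
e^(−0.042t) = 0.066484 → t = ln(15.04111)/0.042 = 2.71079/0.042

t ≈ 64.54 years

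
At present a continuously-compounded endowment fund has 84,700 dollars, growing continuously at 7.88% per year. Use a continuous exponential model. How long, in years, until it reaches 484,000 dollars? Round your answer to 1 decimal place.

484000 = 84700 · e^(0.0788·t)
t = ln(484000/84700) / 0.0788 = ln(5.71429) / 0.0788 = 1.74297 / 0.0788

t ≈ 22.1 years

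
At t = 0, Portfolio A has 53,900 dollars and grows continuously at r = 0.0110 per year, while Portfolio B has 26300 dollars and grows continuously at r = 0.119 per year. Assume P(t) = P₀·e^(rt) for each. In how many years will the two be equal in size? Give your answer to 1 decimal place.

t ≈ 6.6 years

53900·e^(0.011t) = 26300·e^(0.119t)
53900/26300 = e^((0.119 − 0.011)t) → ln(2.04943) = 0.108·t
t = 0.71756 / 0.108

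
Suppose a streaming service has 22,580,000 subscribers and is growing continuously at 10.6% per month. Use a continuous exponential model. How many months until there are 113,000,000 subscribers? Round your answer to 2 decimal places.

113000000 = 22580000 · e^(0.106·t)
t = ln(113000000/22580000) / 0.106 = ln(5.00443) / 0.106 = 1.61032 / 0.106

t ≈ 15.19 months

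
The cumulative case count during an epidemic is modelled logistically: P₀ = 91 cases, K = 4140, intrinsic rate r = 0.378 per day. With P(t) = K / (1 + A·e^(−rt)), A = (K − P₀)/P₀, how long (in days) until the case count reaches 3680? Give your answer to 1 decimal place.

t ≈ 15.5 days

A = (4140 − 91)/91 = 44.49451
3680 = 4140/(1 + 44.49451·e^(−0.378t)) → 1 + 44.49451·e^(−0.378t) = 1.125
e^(−0.378t) = 0.002809 → t = ln(355.95604)/0.378 = 5.87481/0.378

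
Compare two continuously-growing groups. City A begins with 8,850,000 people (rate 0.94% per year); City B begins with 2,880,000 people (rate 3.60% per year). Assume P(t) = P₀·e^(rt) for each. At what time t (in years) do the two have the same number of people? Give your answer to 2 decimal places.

t ≈ 42.20 years

8850000·e^(0.0094t) = 2880000·e^(0.036t)
8850000/2880000 = e^((0.036 − 0.0094)t) → ln(3.07292) = 0.0266·t
t = 1.12263 / 0.0266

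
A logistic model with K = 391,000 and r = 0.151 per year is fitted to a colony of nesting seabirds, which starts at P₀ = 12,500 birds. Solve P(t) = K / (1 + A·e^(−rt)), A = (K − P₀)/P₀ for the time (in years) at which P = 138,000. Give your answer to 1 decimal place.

t ≈ 18.6 years

A = (391000 − 12500)/12500 = 30.28
138000 = 391000/(1 + 30.28·e^(−0.151t)) → 1 + 30.28·e^(−0.151t) = 2.83333
e^(−0.151t) = 0.060546 → t = ln(16.51636)/0.151 = 2.80435/0.151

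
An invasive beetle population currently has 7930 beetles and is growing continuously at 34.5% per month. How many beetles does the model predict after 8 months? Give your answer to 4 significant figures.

P(8) = 7930 · e^(0.345·8) = 7930 · e^(2.76)
= 7930 · 15.79984 ≈ 125292.75

≈ 125,300 beetles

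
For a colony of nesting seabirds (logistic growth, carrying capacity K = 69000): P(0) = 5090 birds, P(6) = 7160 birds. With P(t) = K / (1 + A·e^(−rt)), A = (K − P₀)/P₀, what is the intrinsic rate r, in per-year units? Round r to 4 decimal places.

A = (69000 − 5090)/5090 = 12.55599
7160 = 69000/(1 + 12.55599·e^(−r·6)) → e^(−6r) = (9.63687 − 1)/12.55599 = 0.687869
r = −ln(0.687869)/6 = 0.37416/6

r ≈ 0.0624 per year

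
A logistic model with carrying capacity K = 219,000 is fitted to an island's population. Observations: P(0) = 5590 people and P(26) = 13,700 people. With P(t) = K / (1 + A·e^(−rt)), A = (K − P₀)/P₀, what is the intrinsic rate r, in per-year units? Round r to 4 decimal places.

A = (219000 − 5590)/5590 = 38.1771
13700 = 219000/(1 + 38.1771·e^(−r·26)) → e^(−26r) = (15.9854 − 1)/38.1771 = 0.392523
r = −ln(0.392523)/26 = 0.93516/26

r ≈ 0.0360 per year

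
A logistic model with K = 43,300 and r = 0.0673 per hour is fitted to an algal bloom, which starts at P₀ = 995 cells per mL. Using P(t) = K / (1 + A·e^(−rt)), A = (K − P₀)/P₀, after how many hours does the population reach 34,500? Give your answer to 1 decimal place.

t ≈ 76.0 hours

A = (43300 − 995)/995 = 42.51759
34500 = 43300/(1 + 42.51759·e^(−0.0673t)) → 1 + 42.51759·e^(−0.0673t) = 1.25507
e^(−0.0673t) = 0.005999 → t = ln(166.68827)/0.0673 = 5.11613/0.0673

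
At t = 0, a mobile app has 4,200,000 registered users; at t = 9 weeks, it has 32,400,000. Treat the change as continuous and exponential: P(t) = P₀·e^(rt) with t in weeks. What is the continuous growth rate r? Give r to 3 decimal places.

r ≈ 0.227 per week

32400000 = 4200000 · e^(r·9)
e^(9r) = 32400000/4200000 = 7.71429
r = ln(7.71429) / 9 = 2.04307 / 9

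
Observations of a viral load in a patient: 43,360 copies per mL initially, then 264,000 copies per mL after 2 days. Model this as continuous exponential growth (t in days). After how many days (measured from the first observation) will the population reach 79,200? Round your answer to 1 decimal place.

t ≈ 0.7 days

r = ln(264000/43360) / 2 ≈ 0.903206 per day
t = ln(79200/43360) / r = 0.60244 / 0.903206 ≈ 0.667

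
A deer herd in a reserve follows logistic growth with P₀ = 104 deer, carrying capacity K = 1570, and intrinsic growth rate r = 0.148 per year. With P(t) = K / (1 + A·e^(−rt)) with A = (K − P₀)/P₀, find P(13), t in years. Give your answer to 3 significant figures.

≈ 513 deer

A = (1570 − 104)/104 = 14.09615
P(13) = 1570 / (1 + 14.09615·e^(−0.148·13)) = 1570 / (1 + 14.09615·0.146022)
= 1570 / 3.05834 ≈ 513.35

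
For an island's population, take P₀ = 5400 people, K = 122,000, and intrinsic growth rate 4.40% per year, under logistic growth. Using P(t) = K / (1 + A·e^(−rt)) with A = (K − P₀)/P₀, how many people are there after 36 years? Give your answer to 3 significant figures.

≈ 22,500 people

A = (122000 − 5400)/5400 = 21.59259
P(36) = 122000 / (1 + 21.59259·e^(−0.044·36)) = 122000 / (1 + 21.59259·0.205153)
= 122000 / 5.42978 ≈ 22468.67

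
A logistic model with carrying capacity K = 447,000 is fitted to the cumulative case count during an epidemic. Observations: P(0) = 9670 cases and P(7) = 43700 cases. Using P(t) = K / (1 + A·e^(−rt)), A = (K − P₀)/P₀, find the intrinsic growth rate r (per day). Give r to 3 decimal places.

A = (447000 − 9670)/9670 = 45.22544
43700 = 447000/(1 + 45.22544·e^(−r·7)) → e^(−7r) = (10.22883 − 1)/45.22544 = 0.204063
r = −ln(0.204063)/7 = 1.58933/7

r ≈ 0.227 per day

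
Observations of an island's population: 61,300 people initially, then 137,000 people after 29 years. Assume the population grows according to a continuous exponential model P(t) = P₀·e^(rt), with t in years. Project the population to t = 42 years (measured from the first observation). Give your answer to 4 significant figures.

≈ 196,500 people

r = ln(137000/61300) / 29 ≈ 0.027731 per year
P(42) = 61300 · e^(0.027731·42) = 61300 · 3.20498 ≈ 196465.11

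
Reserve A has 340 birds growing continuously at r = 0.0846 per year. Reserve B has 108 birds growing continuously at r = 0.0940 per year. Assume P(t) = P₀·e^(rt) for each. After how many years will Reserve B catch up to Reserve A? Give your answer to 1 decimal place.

340·e^(0.0846t) = 108·e^(0.094t)
340/108 = e^((0.094 − 0.0846)t) → ln(3.14815) = 0.0094·t
t = 1.14681 / 0.0094

t ≈ 122.0 years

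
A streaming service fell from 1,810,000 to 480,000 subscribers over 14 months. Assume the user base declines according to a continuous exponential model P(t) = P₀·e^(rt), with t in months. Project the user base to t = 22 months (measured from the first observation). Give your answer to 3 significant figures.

r = ln(480000/1810000) / 14 ≈ -0.094807 per month
P(22) = 1810000 · e^(-0.094807·22) = 1810000 · 0.12421 ≈ 224827

≈ 225,000 subscribers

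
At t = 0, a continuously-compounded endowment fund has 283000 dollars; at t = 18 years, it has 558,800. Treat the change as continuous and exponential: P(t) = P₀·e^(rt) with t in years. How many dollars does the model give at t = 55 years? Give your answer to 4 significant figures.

r = ln(558800/283000) / 18 ≈ 0.037797 per year
P(55) = 283000 · e^(0.037797·55) = 283000 · 7.99512 ≈ 2262618.42

≈ 2,263,000 dollars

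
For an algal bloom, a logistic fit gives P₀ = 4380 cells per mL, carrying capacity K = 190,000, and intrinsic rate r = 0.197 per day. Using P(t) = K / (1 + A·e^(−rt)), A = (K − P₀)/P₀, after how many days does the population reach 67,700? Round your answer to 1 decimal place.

t ≈ 16.0 days

A = (190000 − 4380)/4380 = 42.379
67700 = 190000/(1 + 42.379·e^(−0.197t)) → 1 + 42.379·e^(−0.197t) = 2.8065
e^(−0.197t) = 0.042627 → t = ln(23.45918)/0.197 = 3.15526/0.197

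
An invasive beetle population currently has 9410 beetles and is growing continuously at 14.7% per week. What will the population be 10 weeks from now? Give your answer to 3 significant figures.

≈ 40,900 beetles

P(10) = 9410 · e^(0.147·10) = 9410 · e^(1.47)
= 9410 · 4.34924 ≈ 40926.3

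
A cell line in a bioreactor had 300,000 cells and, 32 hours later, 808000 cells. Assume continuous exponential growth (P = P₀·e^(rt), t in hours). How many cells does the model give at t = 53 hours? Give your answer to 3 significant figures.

≈ 1,550,000 cells

r = ln(808000/300000) / 32 ≈ 0.030962 per hour
P(53) = 300000 · e^(0.030962·53) = 300000 · 5.16022 ≈ 1548065.18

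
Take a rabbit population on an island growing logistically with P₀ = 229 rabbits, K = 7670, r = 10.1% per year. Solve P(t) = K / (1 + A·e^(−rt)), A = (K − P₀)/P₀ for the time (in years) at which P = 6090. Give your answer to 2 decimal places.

A = (7670 − 229)/229 = 32.49345
6090 = 7670/(1 + 32.49345·e^(−0.101t)) → 1 + 32.49345·e^(−0.101t) = 1.25944
e^(−0.101t) = 0.007984 → t = ln(125.24374)/0.101 = 4.83026/0.101

t ≈ 47.82 years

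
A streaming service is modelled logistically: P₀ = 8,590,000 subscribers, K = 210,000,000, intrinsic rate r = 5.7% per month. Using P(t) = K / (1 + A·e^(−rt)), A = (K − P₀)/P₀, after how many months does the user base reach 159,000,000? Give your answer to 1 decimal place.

A = (210000000 − 8590000)/8590000 = 23.44703
159000000 = 210000000/(1 + 23.44703·e^(−0.057t)) → 1 + 23.44703·e^(−0.057t) = 1.32075
e^(−0.057t) = 0.01368 → t = ln(73.09957)/0.057 = 4.29182/0.057

t ≈ 75.3 months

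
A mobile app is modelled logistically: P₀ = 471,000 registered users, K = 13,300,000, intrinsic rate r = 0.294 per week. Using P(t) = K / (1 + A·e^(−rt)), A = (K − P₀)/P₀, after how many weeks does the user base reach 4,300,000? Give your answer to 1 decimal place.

A = (13300000 − 471000)/471000 = 27.23779
4300000 = 13300000/(1 + 27.23779·e^(−0.294t)) → 1 + 27.23779·e^(−0.294t) = 3.09302
e^(−0.294t) = 0.076843 → t = ln(13.01361)/0.294 = 2.566/0.294

t ≈ 8.7 weeks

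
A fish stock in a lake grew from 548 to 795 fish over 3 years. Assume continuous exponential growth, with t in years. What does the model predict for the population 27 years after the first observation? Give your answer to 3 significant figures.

r = ln(795/548) / 3 ≈ 0.124022 per year
P(27) = 548 · e^(0.124022·27) = 548 · 28.4629 ≈ 15597.67

≈ 15,600 fish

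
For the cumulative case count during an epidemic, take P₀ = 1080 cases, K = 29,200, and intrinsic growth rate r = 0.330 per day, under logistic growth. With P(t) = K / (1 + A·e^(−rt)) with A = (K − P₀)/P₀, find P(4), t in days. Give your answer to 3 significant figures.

≈ 3,670 cases

A = (29200 − 1080)/1080 = 26.03704
P(4) = 29200 / (1 + 26.03704·e^(−0.33·4)) = 29200 / (1 + 26.03704·0.267135)
= 29200 / 7.95541 ≈ 3670.46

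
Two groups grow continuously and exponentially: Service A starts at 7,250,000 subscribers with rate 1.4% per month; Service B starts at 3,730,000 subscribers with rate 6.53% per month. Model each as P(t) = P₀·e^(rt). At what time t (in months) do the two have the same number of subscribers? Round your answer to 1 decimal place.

t ≈ 13.0 months

7250000·e^(0.014t) = 3730000·e^(0.0653t)
7250000/3730000 = e^((0.0653 − 0.014)t) → ln(1.9437) = 0.0513·t
t = 0.66459 / 0.0513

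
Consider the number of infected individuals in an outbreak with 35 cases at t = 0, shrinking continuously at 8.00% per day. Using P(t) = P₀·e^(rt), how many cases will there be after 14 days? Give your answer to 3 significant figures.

P(14) = 35 · e^(-0.08·14) = 35 · e^(-1.12)
= 35 · 0.32628 ≈ 11.42

≈ 11.4 cases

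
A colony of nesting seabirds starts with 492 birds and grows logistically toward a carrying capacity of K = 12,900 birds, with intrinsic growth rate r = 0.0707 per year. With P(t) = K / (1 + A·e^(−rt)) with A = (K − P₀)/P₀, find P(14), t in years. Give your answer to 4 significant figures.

≈ 1,244 birds

A = (12900 − 492)/492 = 25.21951
P(14) = 12900 / (1 + 25.21951·e^(−0.0707·14)) = 12900 / (1 + 25.21951·0.371651)
= 12900 / 10.37286 ≈ 1243.63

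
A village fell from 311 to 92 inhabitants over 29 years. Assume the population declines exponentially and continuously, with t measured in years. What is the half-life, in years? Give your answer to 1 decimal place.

half-life ≈ 16.5 years

r = ln(92/311) / 29 = ln(0.29582) / 29 ≈ -0.042 per year
half-life = ln 2 / |r| = 0.69315 / 0.042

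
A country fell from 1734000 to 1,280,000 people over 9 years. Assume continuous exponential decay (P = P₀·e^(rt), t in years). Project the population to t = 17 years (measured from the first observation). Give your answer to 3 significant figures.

r = ln(1280000/1734000) / 9 ≈ -0.03373 per year
P(17) = 1734000 · e^(-0.03373·17) = 1734000 · 0.5636 ≈ 977281.41

≈ 977,000 people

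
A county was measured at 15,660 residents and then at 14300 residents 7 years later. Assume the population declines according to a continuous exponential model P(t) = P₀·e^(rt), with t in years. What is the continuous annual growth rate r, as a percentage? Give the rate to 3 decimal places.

r ≈ -1.298% per year

14300 = 15660 · e^(r·7)
e^(7r) = 14300/15660 = 0.91315
r = ln(0.91315) / 7 = -0.09085 / 7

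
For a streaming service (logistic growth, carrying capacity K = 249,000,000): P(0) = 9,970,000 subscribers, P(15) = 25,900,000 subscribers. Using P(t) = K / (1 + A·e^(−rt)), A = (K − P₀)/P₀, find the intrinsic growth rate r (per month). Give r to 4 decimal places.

r ≈ 0.0682 per month

A = (249000000 − 9970000)/9970000 = 23.97492
25900000 = 249000000/(1 + 23.97492·e^(−r·15)) → e^(−15r) = (9.6139 − 1)/23.97492 = 0.359288
r = −ln(0.359288)/15 = 1.02363/15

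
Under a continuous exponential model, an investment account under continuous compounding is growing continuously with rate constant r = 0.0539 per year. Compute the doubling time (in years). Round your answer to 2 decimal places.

doubling time ≈ 12.86 years

doubling time = ln(2) / |r| = 0.69315 / 0.0539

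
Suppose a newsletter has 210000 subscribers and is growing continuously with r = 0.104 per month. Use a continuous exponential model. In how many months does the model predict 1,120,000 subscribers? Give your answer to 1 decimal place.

t ≈ 16.1 months

1120000 = 210000 · e^(0.104·t)
t = ln(1120000/210000) / 0.104 = ln(5.33333) / 0.104 = 1.67398 / 0.104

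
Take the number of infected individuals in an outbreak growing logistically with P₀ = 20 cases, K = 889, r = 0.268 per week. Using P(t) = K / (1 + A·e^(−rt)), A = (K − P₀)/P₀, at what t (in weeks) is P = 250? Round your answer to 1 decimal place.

A = (889 − 20)/20 = 43.45
250 = 889/(1 + 43.45·e^(−0.268t)) → 1 + 43.45·e^(−0.268t) = 3.556
e^(−0.268t) = 0.058826 → t = ln(16.99922)/0.268 = 2.83317/0.268

t ≈ 10.6 weeks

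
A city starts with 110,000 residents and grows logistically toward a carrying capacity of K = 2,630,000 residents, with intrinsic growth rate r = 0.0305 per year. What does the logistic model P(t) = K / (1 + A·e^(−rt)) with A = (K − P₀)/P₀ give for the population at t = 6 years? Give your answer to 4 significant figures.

≈ 131,000 residents

A = (2630000 − 110000)/110000 = 22.90909
P(6) = 2630000 / (1 + 22.90909·e^(−0.0305·6)) = 2630000 / (1 + 22.90909·0.832768)
= 2630000 / 20.07796 ≈ 130989.39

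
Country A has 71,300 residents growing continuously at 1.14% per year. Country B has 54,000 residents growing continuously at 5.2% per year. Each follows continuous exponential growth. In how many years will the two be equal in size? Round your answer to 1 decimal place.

71300·e^(0.0114t) = 54000·e^(0.052t)
71300/54000 = e^((0.052 − 0.0114)t) → ln(1.32037) = 0.0406·t
t = 0.27791 / 0.0406

t ≈ 6.8 years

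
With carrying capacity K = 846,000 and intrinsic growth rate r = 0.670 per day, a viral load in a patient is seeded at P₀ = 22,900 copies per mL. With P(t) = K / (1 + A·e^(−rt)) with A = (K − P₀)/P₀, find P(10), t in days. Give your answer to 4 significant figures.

A = (846000 − 22900)/22900 = 35.94323
P(10) = 846000 / (1 + 35.94323·e^(−0.67·10)) = 846000 / (1 + 35.94323·0.001231)
= 846000 / 1.04424 ≈ 810156.29

≈ 810,200 copies per mL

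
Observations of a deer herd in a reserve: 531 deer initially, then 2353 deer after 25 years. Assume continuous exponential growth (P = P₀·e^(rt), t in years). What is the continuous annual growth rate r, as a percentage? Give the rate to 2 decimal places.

r ≈ 5.95% per year

2353 = 531 · e^(r·25)
e^(25r) = 2353/531 = 4.43126
r = ln(4.43126) / 25 = 1.48868 / 25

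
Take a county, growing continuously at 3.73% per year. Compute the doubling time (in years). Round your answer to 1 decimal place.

doubling time = ln(2) / |r| = 0.69315 / 0.0373

doubling time ≈ 18.6 years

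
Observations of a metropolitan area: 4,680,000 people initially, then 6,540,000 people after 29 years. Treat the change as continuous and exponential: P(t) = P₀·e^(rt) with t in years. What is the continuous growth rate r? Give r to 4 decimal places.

r ≈ 0.0115 per year

6540000 = 4680000 · e^(r·29)
e^(29r) = 6540000/4680000 = 1.39744
r = ln(1.39744) / 29 = 0.33464 / 29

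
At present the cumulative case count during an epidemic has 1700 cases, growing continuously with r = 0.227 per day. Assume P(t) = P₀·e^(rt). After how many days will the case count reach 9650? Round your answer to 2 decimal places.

t ≈ 7.65 days

9650 = 1700 · e^(0.227·t)
t = ln(9650/1700) / 0.227 = ln(5.67647) / 0.227 = 1.73633 / 0.227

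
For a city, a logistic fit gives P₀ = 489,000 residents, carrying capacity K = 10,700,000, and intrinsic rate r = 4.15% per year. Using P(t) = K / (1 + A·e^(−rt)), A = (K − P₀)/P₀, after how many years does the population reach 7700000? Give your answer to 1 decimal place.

t ≈ 95.9 years

A = (10700000 − 489000)/489000 = 20.88139
7700000 = 10700000/(1 + 20.88139·e^(−0.0415t)) → 1 + 20.88139·e^(−0.0415t) = 1.38961
e^(−0.0415t) = 0.018658 → t = ln(53.59557)/0.0415 = 3.98147/0.0415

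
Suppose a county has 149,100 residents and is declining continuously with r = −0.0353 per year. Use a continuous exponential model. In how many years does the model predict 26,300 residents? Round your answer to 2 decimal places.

t ≈ 49.15 years

26300 = 149100 · e^(-0.0353·t)
t = ln(26300/149100) / -0.0353 = ln(0.17639) / -0.0353 = -1.73505 / -0.0353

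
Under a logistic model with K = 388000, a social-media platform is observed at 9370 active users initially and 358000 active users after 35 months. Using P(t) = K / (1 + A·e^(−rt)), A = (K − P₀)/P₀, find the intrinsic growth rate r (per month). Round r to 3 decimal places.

A = (388000 − 9370)/9370 = 40.40875
358000 = 388000/(1 + 40.40875·e^(−r·35)) → e^(−35r) = (1.0838 − 1)/40.40875 = 0.002074
r = −ln(0.002074)/35 = 6.17838/35

r ≈ 0.177 per month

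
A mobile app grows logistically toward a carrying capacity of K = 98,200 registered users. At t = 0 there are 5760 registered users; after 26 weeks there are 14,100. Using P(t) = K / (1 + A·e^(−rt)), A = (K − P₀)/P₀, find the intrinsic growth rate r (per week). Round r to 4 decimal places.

A = (98200 − 5760)/5760 = 16.04861
14100 = 98200/(1 + 16.04861·e^(−r·26)) → e^(−26r) = (6.96454 − 1)/16.04861 = 0.371655
r = −ln(0.371655)/26 = 0.98979/26

r ≈ 0.0381 per week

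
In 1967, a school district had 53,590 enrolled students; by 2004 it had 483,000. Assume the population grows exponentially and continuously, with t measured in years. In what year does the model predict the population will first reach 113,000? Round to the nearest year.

r = ln(483000/53590) / 37 = 2.19865/37 ≈ 0.059423 per year
t = ln(113000/53590) / r = 0.74603/0.059423 ≈ 12.55 years after 1967

year 1980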